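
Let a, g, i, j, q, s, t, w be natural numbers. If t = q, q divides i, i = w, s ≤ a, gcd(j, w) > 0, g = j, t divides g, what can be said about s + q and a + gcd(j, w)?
s + q ≤ a + gcd(j, w)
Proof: t = q and t divides g, thus q divides g. Since g = j, q divides j. From i = w and q divides i, q divides w. Since q divides j, q divides gcd(j, w). gcd(j, w) > 0, so q ≤ gcd(j, w). Since s ≤ a, s + q ≤ a + gcd(j, w).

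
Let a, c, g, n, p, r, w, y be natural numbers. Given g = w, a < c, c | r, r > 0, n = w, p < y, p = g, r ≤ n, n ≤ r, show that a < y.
Since r ≤ n and n ≤ r, r = n. Since n = w, r = w. From c | r and r > 0, c ≤ r. r = w, so c ≤ w. From p = g and p < y, g < y. Since g = w, w < y. Since c ≤ w, c < y. a < c, so a < y.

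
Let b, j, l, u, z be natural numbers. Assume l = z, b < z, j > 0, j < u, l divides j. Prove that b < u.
Because l = z and l divides j, z divides j. Because j > 0, z ≤ j. b < z, so b < j. From j < u, b < u.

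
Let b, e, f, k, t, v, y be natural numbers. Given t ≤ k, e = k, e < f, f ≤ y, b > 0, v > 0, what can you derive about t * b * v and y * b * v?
t * b * v < y * b * v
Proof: Because e < f and f ≤ y, e < y. e = k, so k < y. From t ≤ k, t < y. Using b > 0, by multiplying by a positive, t * b < y * b. Since v > 0, by multiplying by a positive, t * b * v < y * b * v.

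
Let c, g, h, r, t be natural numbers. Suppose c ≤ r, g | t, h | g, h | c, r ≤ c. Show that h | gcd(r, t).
Since c ≤ r and r ≤ c, c = r. Since h | c, h | r. From h | g and g | t, h | t. h | r, so h | gcd(r, t).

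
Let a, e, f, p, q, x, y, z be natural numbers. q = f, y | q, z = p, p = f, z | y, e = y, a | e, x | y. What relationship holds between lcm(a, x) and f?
lcm(a, x) | f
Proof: q = f and y | q, thus y | f. z = p and p = f, so z = f. z | y, so f | y. y | f, so y = f. Because e = y and a | e, a | y. x | y, so lcm(a, x) | y. Because y = f, lcm(a, x) | f.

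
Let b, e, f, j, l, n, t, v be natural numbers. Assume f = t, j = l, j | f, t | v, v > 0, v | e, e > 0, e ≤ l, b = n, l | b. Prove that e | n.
j = l and j | f, therefore l | f. Since f = t, l | t. t | v, so l | v. v > 0, so l ≤ v. Because v | e and e > 0, v ≤ e. l ≤ v, so l ≤ e. Since e ≤ l, l = e. b = n and l | b, therefore l | n. Since l = e, e | n.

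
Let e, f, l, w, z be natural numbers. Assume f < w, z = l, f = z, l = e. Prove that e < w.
From f = z and z = l, f = l. Since l = e, f = e. Since f < w, e < w.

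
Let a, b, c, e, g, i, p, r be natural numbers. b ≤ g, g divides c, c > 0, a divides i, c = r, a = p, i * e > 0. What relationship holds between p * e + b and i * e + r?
p * e + b ≤ i * e + r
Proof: a = p and a divides i, hence p divides i. Then p * e divides i * e. i * e > 0, so p * e ≤ i * e. g divides c and c > 0, so g ≤ c. Since c = r, g ≤ r. b ≤ g, so b ≤ r. p * e ≤ i * e, so p * e + b ≤ i * e + r.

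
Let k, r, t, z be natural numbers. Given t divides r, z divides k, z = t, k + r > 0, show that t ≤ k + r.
From z = t and z divides k, t divides k. t divides r, so t divides k + r. k + r > 0, so t ≤ k + r.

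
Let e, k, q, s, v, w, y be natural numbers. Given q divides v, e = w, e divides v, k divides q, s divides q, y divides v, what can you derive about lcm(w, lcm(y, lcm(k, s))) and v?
lcm(w, lcm(y, lcm(k, s))) divides v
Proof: e = w and e divides v, hence w divides v. k divides q and s divides q, hence lcm(k, s) divides q. q divides v, so lcm(k, s) divides v. y divides v, so lcm(y, lcm(k, s)) divides v. Since w divides v, lcm(w, lcm(y, lcm(k, s))) divides v.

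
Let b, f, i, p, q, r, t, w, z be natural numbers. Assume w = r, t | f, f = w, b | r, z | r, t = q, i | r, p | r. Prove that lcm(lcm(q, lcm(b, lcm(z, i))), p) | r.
From f = w and w = r, f = r. t = q and t | f, therefore q | f. From f = r, q | r. z | r and i | r, hence lcm(z, i) | r. b | r, so lcm(b, lcm(z, i)) | r. q | r, so lcm(q, lcm(b, lcm(z, i))) | r. Since p | r, lcm(lcm(q, lcm(b, lcm(z, i))), p) | r.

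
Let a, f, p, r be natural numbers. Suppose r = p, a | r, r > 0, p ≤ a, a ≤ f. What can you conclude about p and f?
p ≤ f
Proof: a | r and r > 0, thus a ≤ r. Since r = p, a ≤ p. p ≤ a, so a = p. Since a ≤ f, p ≤ f.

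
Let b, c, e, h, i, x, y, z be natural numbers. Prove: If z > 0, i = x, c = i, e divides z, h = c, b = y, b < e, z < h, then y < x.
h = c and c = i, thus h = i. Since i = x, h = x. b = y and b < e, so y < e. From e divides z and z > 0, e ≤ z. Since z < h, e < h. y < e, so y < h. Since h = x, y < x.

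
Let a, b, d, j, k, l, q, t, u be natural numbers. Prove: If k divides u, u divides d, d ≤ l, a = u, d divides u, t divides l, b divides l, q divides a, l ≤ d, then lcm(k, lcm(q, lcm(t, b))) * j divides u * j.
a = u and q divides a, thus q divides u. l ≤ d and d ≤ l, hence l = d. d divides u and u divides d, therefore d = u. l = d, so l = u. Because t divides l and b divides l, lcm(t, b) divides l. l = u, so lcm(t, b) divides u. Since q divides u, lcm(q, lcm(t, b)) divides u. Since k divides u, lcm(k, lcm(q, lcm(t, b))) divides u. Then lcm(k, lcm(q, lcm(t, b))) * j divides u * j.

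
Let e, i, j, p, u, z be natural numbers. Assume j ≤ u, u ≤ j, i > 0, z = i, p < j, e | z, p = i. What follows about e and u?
e < u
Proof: j ≤ u and u ≤ j, so j = u. From z = i and e | z, e | i. Since i > 0, e ≤ i. Since p = i and p < j, i < j. Since e ≤ i, e < j. Since j = u, e < u.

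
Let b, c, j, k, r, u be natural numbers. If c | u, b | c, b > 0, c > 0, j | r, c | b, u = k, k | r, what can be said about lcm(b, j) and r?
lcm(b, j) | r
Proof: From c | b and b > 0, c ≤ b. b | c and c > 0, thus b ≤ c. c ≤ b, so c = b. u = k and c | u, so c | k. k | r, so c | r. c = b, so b | r. Since j | r, lcm(b, j) | r.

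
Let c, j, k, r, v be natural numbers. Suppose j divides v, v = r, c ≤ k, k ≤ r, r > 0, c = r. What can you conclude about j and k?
j ≤ k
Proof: Because c = r and c ≤ k, r ≤ k. k ≤ r, so r = k. v = r and j divides v, so j divides r. Since r > 0, j ≤ r. Since r = k, j ≤ k.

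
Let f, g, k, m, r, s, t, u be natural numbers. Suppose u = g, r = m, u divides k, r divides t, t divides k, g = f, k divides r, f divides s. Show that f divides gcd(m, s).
From r divides t and t divides k, r divides k. k divides r, so k = r. Since r = m, k = m. Since u = g and u divides k, g divides k. g = f, so f divides k. Since k = m, f divides m. f divides s, so f divides gcd(m, s).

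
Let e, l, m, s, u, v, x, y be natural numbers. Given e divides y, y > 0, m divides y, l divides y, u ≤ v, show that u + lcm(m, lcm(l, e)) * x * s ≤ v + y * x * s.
l divides y and e divides y, therefore lcm(l, e) divides y. Because m divides y, lcm(m, lcm(l, e)) divides y. Since y > 0, lcm(m, lcm(l, e)) ≤ y. By multiplying by a non-negative, lcm(m, lcm(l, e)) * x ≤ y * x. By multiplying by a non-negative, lcm(m, lcm(l, e)) * x * s ≤ y * x * s. Since u ≤ v, u + lcm(m, lcm(l, e)) * x * s ≤ v + y * x * s.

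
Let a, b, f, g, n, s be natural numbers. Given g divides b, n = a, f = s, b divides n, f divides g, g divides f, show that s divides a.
g divides f and f divides g, thus g = f. f = s, so g = s. g divides b and b divides n, therefore g divides n. n = a, so g divides a. Because g = s, s divides a.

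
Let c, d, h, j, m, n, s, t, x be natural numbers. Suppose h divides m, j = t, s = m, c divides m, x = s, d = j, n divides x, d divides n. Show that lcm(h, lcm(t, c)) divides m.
From x = s and s = m, x = m. Since d = j and d divides n, j divides n. n divides x, so j divides x. x = m, so j divides m. Since j = t, t divides m. c divides m, so lcm(t, c) divides m. Since h divides m, lcm(h, lcm(t, c)) divides m.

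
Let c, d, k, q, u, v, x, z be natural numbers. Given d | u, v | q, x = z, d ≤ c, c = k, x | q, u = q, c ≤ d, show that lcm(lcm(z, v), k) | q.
x = z and x | q, thus z | q. v | q, so lcm(z, v) | q. d ≤ c and c ≤ d, therefore d = c. Since c = k, d = k. Because d | u, k | u. Since u = q, k | q. lcm(z, v) | q, so lcm(lcm(z, v), k) | q.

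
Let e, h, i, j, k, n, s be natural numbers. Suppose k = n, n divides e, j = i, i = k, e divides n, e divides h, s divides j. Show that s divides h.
Because j = i and i = k, j = k. Since s divides j, s divides k. Since k = n, s divides n. e divides n and n divides e, so e = n. From e divides h, n divides h. Since s divides n, s divides h.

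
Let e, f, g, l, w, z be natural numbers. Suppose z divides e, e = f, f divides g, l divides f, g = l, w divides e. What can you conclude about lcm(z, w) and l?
lcm(z, w) divides l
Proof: Since g = l and f divides g, f divides l. l divides f, so f = l. Since e = f, e = l. z divides e and w divides e, so lcm(z, w) divides e. e = l, so lcm(z, w) divides l.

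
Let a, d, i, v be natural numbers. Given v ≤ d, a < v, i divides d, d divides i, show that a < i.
d divides i and i divides d, so d = i. From a < v and v ≤ d, a < d. From d = i, a < i.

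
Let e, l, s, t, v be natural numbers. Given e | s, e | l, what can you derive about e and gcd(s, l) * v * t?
e | gcd(s, l) * v * t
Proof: e | s and e | l, so e | gcd(s, l). Then e | gcd(s, l) * v. Then e | gcd(s, l) * v * t.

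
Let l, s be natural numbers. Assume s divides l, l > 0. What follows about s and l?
s ≤ l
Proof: s divides l and l > 0. By divisors are at most what they divide, s ≤ l.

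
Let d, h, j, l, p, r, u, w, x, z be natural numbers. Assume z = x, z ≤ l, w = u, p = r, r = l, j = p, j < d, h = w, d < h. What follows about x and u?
x < u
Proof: z = x and z ≤ l, so x ≤ l. Because p = r and r = l, p = l. From j = p and j < d, p < d. h = w and d < h, hence d < w. Since p < d, p < w. Since p = l, l < w. w = u, so l < u. x ≤ l, so x < u.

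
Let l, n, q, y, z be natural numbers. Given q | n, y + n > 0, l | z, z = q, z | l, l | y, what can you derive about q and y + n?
q ≤ y + n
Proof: l | z and z | l, hence l = z. Since z = q, l = q. l | y, so q | y. Since q | n, q | y + n. y + n > 0, so q ≤ y + n.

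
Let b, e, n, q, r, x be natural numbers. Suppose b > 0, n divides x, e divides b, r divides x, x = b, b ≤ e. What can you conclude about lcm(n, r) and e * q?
lcm(n, r) divides e * q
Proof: e divides b and b > 0, hence e ≤ b. b ≤ e, so b = e. From n divides x and r divides x, lcm(n, r) divides x. x = b, so lcm(n, r) divides b. b = e, so lcm(n, r) divides e. Then lcm(n, r) divides e * q.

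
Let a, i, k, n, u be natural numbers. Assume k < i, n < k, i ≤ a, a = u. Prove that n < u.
Because k < i and i ≤ a, k < a. n < k, so n < a. Since a = u, n < u.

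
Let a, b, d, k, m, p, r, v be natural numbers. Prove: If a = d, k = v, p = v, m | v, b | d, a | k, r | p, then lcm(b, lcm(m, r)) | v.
From a = d and a | k, d | k. Since k = v, d | v. Since b | d, b | v. p = v and r | p, so r | v. Since m | v, lcm(m, r) | v. b | v, so lcm(b, lcm(m, r)) | v.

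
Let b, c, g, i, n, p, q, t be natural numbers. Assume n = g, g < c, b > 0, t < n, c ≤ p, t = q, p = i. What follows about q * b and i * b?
q * b < i * b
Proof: n = g and t < n, hence t < g. From g < c, t < c. t = q, so q < c. p = i and c ≤ p, so c ≤ i. Since q < c, q < i. b > 0, so q * b < i * b.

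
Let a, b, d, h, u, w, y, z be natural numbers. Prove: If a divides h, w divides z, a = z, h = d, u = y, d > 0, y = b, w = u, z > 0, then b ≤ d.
u = y and y = b, thus u = b. From w = u, w = b. w divides z, so b divides z. z > 0, so b ≤ z. Because h = d and a divides h, a divides d. a = z, so z divides d. Since d > 0, z ≤ d. Because b ≤ z, b ≤ d.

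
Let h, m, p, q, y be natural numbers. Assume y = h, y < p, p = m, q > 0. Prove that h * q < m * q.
y = h and y < p, therefore h < p. p = m, so h < m. From q > 0, by multiplying by a positive, h * q < m * q.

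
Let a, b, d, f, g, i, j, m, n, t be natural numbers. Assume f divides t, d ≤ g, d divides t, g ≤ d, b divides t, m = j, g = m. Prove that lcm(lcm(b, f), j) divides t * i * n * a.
b divides t and f divides t, so lcm(b, f) divides t. d ≤ g and g ≤ d, thus d = g. g = m, so d = m. m = j, so d = j. Because d divides t, j divides t. Since lcm(b, f) divides t, lcm(lcm(b, f), j) divides t. Then lcm(lcm(b, f), j) divides t * i. Then lcm(lcm(b, f), j) divides t * i * n. Then lcm(lcm(b, f), j) divides t * i * n * a.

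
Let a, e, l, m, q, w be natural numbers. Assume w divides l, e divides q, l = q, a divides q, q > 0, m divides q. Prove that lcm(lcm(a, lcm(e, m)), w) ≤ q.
Because e divides q and m divides q, lcm(e, m) divides q. a divides q, so lcm(a, lcm(e, m)) divides q. From l = q and w divides l, w divides q. lcm(a, lcm(e, m)) divides q, so lcm(lcm(a, lcm(e, m)), w) divides q. Since q > 0, lcm(lcm(a, lcm(e, m)), w) ≤ q.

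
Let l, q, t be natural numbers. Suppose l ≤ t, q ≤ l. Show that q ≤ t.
q ≤ l and l ≤ t. By transitivity, q ≤ t.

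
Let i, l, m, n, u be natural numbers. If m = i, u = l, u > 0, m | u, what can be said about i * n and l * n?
i * n ≤ l * n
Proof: m | u and u > 0, thus m ≤ u. Since u = l, m ≤ l. Since m = i, i ≤ l. Then i * n ≤ l * n.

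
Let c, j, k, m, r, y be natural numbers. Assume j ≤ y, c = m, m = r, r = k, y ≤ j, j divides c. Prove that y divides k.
j ≤ y and y ≤ j, hence j = y. From c = m and m = r, c = r. j divides c, so j divides r. From r = k, j divides k. j = y, so y divides k.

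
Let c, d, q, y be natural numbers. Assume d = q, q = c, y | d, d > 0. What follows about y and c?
y ≤ c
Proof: y | d and d > 0, hence y ≤ d. Since d = q, y ≤ q. q = c, so y ≤ c.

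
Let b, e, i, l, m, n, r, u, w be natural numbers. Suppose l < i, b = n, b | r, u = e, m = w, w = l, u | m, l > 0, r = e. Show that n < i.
r = e and b | r, therefore b | e. Since m = w and u | m, u | w. Since w = l, u | l. u = e, so e | l. b | e, so b | l. l > 0, so b ≤ l. l < i, so b < i. Since b = n, n < i.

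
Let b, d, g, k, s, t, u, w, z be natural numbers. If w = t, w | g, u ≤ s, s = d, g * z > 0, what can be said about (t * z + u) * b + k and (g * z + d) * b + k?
(t * z + u) * b + k ≤ (g * z + d) * b + k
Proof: w = t and w | g, so t | g. Then t * z | g * z. From g * z > 0, t * z ≤ g * z. From s = d and u ≤ s, u ≤ d. Since t * z ≤ g * z, t * z + u ≤ g * z + d. Then (t * z + u) * b ≤ (g * z + d) * b. Then (t * z + u) * b + k ≤ (g * z + d) * b + k.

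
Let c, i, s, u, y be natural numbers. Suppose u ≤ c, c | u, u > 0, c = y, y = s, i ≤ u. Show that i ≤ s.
c | u and u > 0, hence c ≤ u. u ≤ c, so u = c. Since c = y, u = y. Since y = s, u = s. i ≤ u, so i ≤ s.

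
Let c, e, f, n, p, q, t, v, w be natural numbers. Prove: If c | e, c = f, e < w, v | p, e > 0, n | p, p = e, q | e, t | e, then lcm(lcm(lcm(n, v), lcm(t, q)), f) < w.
n | p and v | p, therefore lcm(n, v) | p. p = e, so lcm(n, v) | e. From t | e and q | e, lcm(t, q) | e. lcm(n, v) | e, so lcm(lcm(n, v), lcm(t, q)) | e. Since c = f and c | e, f | e. lcm(lcm(n, v), lcm(t, q)) | e, so lcm(lcm(lcm(n, v), lcm(t, q)), f) | e. e > 0, so lcm(lcm(lcm(n, v), lcm(t, q)), f) ≤ e. e < w, so lcm(lcm(lcm(n, v), lcm(t, q)), f) < w.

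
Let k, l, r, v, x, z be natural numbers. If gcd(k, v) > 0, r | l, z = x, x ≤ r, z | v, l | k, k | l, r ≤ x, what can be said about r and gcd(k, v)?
r ≤ gcd(k, v)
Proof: l | k and k | l, hence l = k. Since r | l, r | k. x ≤ r and r ≤ x, therefore x = r. z = x, so z = r. z | v, so r | v. r | k, so r | gcd(k, v). Since gcd(k, v) > 0, r ≤ gcd(k, v).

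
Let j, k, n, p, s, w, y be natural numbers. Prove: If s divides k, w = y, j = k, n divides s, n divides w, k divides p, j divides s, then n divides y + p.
Since w = y and n divides w, n divides y. j = k and j divides s, therefore k divides s. From s divides k, k = s. Since k divides p, s divides p. Since n divides s, n divides p. Since n divides y, n divides y + p.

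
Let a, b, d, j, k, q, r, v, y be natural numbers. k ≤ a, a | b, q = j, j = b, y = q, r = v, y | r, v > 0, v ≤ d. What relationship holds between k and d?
k ≤ d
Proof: q = j and j = b, hence q = b. From r = v and y | r, y | v. y = q, so q | v. Since q = b, b | v. a | b, so a | v. Since v > 0, a ≤ v. From k ≤ a, k ≤ v. v ≤ d, so k ≤ d.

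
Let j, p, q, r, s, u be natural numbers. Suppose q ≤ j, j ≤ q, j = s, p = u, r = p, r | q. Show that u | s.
Because q ≤ j and j ≤ q, q = j. Since j = s, q = s. r = p and r | q, therefore p | q. Because p = u, u | q. Since q = s, u | s.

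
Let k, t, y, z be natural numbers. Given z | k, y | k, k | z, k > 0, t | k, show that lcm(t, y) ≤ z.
Since k | z and z | k, k = z. t | k and y | k, hence lcm(t, y) | k. Since k > 0, lcm(t, y) ≤ k. Since k = z, lcm(t, y) ≤ z.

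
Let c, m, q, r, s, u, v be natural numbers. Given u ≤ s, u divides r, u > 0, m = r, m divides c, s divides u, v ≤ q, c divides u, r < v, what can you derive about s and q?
s < q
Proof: m = r and m divides c, hence r divides c. c divides u, so r divides u. u divides r, so r = u. s divides u and u > 0, so s ≤ u. u ≤ s, so u = s. From r = u, r = s. Since r < v and v ≤ q, r < q. Since r = s, s < q.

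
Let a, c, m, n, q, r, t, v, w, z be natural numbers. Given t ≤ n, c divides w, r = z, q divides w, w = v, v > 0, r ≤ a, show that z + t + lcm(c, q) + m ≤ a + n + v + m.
From r = z and r ≤ a, z ≤ a. From t ≤ n, z + t ≤ a + n. Because c divides w and q divides w, lcm(c, q) divides w. w = v, so lcm(c, q) divides v. v > 0, so lcm(c, q) ≤ v. z + t ≤ a + n, so z + t + lcm(c, q) ≤ a + n + v. Then z + t + lcm(c, q) + m ≤ a + n + v + m.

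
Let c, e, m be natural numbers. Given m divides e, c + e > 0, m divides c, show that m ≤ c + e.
m divides c and m divides e, hence m divides c + e. Since c + e > 0, m ≤ c + e.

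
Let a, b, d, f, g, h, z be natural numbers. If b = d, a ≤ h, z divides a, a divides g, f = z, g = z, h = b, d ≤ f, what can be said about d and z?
d = z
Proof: h = b and b = d, hence h = d. From g = z and a divides g, a divides z. Since z divides a, a = z. a ≤ h, so z ≤ h. Since h = d, z ≤ d. Since f = z and d ≤ f, d ≤ z. z ≤ d, so z = d. Then d = z.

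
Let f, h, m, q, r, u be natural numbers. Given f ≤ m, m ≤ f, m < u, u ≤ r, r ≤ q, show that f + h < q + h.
Because m ≤ f and f ≤ m, m = f. Because u ≤ r and r ≤ q, u ≤ q. m < u, so m < q. Since m = f, f < q. Then f + h < q + h.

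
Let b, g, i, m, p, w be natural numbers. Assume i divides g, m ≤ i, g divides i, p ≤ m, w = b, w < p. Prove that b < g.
i divides g and g divides i, therefore i = g. Since w = b and w < p, b < p. p ≤ m and m ≤ i, therefore p ≤ i. Because b < p, b < i. i = g, so b < g.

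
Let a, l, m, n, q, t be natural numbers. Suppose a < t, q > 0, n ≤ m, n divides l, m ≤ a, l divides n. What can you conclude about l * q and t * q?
l * q < t * q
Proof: n divides l and l divides n, therefore n = l. From n ≤ m and m ≤ a, n ≤ a. Since a < t, n < t. Since n = l, l < t. Because q > 0, by multiplying by a positive, l * q < t * q.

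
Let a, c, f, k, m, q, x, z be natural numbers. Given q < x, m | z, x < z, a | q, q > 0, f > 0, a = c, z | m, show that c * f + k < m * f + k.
z | m and m | z, therefore z = m. From a | q and q > 0, a ≤ q. Since q < x and x < z, q < z. a ≤ q, so a < z. Since a = c, c < z. z = m, so c < m. f > 0, so c * f < m * f. Then c * f + k < m * f + k.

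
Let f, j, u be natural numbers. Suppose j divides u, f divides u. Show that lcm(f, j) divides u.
f divides u and j divides u. Because lcm divides any common multiple, lcm(f, j) divides u.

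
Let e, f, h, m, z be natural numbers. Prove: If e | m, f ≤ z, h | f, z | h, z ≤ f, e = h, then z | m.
f ≤ z and z ≤ f, therefore f = z. h | f, so h | z. Since z | h, h = z. Since e = h, e = z. Since e | m, z | m.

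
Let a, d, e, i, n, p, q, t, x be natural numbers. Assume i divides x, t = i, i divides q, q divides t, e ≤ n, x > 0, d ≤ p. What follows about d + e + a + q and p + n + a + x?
d + e + a + q ≤ p + n + a + x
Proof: Since d ≤ p and e ≤ n, d + e ≤ p + n. Then d + e + a ≤ p + n + a. t = i and q divides t, therefore q divides i. From i divides q, i = q. i divides x, so q divides x. Since x > 0, q ≤ x. d + e + a ≤ p + n + a, so d + e + a + q ≤ p + n + a + x.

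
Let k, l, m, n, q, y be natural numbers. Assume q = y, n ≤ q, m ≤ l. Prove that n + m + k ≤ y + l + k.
From q = y and n ≤ q, n ≤ y. Since m ≤ l, n + m ≤ y + l. Then n + m + k ≤ y + l + k.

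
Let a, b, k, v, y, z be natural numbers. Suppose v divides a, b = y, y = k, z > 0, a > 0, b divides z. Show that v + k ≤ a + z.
Since v divides a and a > 0, v ≤ a. b = y and y = k, thus b = k. b divides z, so k divides z. From z > 0, k ≤ z. Because v ≤ a, v + k ≤ a + z.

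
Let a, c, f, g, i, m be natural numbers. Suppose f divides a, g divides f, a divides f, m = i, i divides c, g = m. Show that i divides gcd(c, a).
f divides a and a divides f, thus f = a. Since g = m and g divides f, m divides f. f = a, so m divides a. m = i, so i divides a. i divides c, so i divides gcd(c, a).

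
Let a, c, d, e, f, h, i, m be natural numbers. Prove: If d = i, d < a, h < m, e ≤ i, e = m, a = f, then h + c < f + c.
Because e = m and e ≤ i, m ≤ i. Since h < m, h < i. Since d = i and d < a, i < a. a = f, so i < f. Since h < i, h < f. Then h + c < f + c.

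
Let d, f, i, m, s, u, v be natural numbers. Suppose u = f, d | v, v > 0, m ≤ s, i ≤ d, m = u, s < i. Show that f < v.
m = u and m ≤ s, hence u ≤ s. s < i and i ≤ d, therefore s < d. Since u ≤ s, u < d. Since u = f, f < d. d | v and v > 0, hence d ≤ v. Since f < d, f < v.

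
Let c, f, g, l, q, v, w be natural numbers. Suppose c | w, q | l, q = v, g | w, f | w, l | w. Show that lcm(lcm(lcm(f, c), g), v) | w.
f | w and c | w, thus lcm(f, c) | w. g | w, so lcm(lcm(f, c), g) | w. q = v and q | l, therefore v | l. Since l | w, v | w. Since lcm(lcm(f, c), g) | w, lcm(lcm(lcm(f, c), g), v) | w.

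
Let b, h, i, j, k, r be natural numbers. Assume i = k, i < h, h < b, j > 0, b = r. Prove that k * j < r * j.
From i = k and i < h, k < h. b = r and h < b, therefore h < r. k < h, so k < r. Since j > 0, by multiplying by a positive, k * j < r * j.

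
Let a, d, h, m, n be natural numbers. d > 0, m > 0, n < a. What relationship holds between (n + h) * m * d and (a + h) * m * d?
(n + h) * m * d < (a + h) * m * d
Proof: n < a, so n + h < a + h. Because m > 0, (n + h) * m < (a + h) * m. From d > 0, (n + h) * m * d < (a + h) * m * d.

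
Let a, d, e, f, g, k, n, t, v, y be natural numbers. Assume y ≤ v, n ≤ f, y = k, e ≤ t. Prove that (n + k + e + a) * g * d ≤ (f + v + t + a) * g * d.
Because y = k and y ≤ v, k ≤ v. Since n ≤ f, n + k ≤ f + v. e ≤ t, so e + a ≤ t + a. n + k ≤ f + v, so n + k + e + a ≤ f + v + t + a. Then (n + k + e + a) * g ≤ (f + v + t + a) * g. Then (n + k + e + a) * g * d ≤ (f + v + t + a) * g * d.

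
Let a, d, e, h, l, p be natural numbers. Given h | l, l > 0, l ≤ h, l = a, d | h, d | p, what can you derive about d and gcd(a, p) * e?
d | gcd(a, p) * e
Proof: h | l and l > 0, thus h ≤ l. Since l ≤ h, h = l. Since l = a, h = a. Since d | h, d | a. Since d | p, d | gcd(a, p). Then d | gcd(a, p) * e.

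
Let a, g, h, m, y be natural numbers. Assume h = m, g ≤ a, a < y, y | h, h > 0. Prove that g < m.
g ≤ a and a < y, so g < y. Since y | h and h > 0, y ≤ h. Since g < y, g < h. Since h = m, g < m.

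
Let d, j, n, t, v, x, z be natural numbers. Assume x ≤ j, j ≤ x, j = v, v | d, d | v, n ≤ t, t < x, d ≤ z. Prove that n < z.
x ≤ j and j ≤ x, hence x = j. Since j = v, x = v. Since v | d and d | v, v = d. x = v, so x = d. n ≤ t and t < x, therefore n < x. Since x = d, n < d. d ≤ z, so n < z.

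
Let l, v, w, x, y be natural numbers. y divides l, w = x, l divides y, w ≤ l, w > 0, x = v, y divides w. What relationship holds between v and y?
v = y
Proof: y divides w and w > 0, therefore y ≤ w. Because l divides y and y divides l, l = y. Since w ≤ l, w ≤ y. Since y ≤ w, y = w. Because w = x, y = x. x = v, so y = v. Then v = y.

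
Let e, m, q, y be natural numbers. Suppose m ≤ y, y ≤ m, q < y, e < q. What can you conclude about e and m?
e < m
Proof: From y ≤ m and m ≤ y, y = m. e < q and q < y, so e < y. Since y = m, e < m.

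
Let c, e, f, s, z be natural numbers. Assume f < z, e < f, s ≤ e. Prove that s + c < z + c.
s ≤ e and e < f, therefore s < f. Since f < z, s < z. Then s + c < z + c.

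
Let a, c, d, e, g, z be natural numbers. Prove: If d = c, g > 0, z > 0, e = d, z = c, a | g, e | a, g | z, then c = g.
From e = d and d = c, e = c. e | a and a | g, so e | g. e = c, so c | g. g > 0, so c ≤ g. g | z and z > 0, so g ≤ z. z = c, so g ≤ c. From c ≤ g, c = g.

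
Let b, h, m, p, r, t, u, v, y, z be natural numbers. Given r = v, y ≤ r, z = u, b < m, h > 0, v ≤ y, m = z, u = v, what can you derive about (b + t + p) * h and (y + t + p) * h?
(b + t + p) * h < (y + t + p) * h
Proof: r = v and y ≤ r, thus y ≤ v. v ≤ y, so v = y. u = v, so u = y. Since z = u, z = y. m = z and b < m, hence b < z. z = y, so b < y. Then b + t < y + t. Then b + t + p < y + t + p. Since h > 0, (b + t + p) * h < (y + t + p) * h.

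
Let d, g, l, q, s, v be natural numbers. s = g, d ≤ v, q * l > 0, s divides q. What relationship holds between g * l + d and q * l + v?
g * l + d ≤ q * l + v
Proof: s = g and s divides q, thus g divides q. Then g * l divides q * l. q * l > 0, so g * l ≤ q * l. From d ≤ v, g * l + d ≤ q * l + v.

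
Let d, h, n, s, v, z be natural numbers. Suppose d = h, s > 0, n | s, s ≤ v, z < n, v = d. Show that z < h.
From n | s and s > 0, n ≤ s. z < n, so z < s. v = d and d = h, hence v = h. s ≤ v, so s ≤ h. z < s, so z < h.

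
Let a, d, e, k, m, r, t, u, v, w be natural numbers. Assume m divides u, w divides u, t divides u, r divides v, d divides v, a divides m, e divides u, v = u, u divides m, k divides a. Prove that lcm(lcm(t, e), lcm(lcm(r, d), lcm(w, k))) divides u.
t divides u and e divides u, so lcm(t, e) divides u. Because r divides v and d divides v, lcm(r, d) divides v. Since v = u, lcm(r, d) divides u. m divides u and u divides m, so m = u. Since a divides m, a divides u. Because k divides a, k divides u. w divides u, so lcm(w, k) divides u. Since lcm(r, d) divides u, lcm(lcm(r, d), lcm(w, k)) divides u. lcm(t, e) divides u, so lcm(lcm(t, e), lcm(lcm(r, d), lcm(w, k))) divides u.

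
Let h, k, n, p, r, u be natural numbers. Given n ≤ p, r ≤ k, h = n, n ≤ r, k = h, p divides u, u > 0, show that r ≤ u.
k = h and h = n, so k = n. Since r ≤ k, r ≤ n. n ≤ r, so n = r. Since p divides u and u > 0, p ≤ u. n ≤ p, so n ≤ u. Since n = r, r ≤ u.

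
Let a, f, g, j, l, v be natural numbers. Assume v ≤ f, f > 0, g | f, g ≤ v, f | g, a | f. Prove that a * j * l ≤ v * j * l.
g | f and f | g, thus g = f. g ≤ v, so f ≤ v. Since v ≤ f, f = v. a | f and f > 0, thus a ≤ f. Because f = v, a ≤ v. Then a * j ≤ v * j. Then a * j * l ≤ v * j * l.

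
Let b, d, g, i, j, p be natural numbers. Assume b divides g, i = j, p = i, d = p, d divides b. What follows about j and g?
j divides g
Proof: From d = p and p = i, d = i. Since i = j, d = j. d divides b, so j divides b. From b divides g, j divides g.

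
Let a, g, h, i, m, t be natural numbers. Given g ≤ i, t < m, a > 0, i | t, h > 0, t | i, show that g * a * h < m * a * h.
t | i and i | t, therefore t = i. t < m, so i < m. g ≤ i, so g < m. a > 0, so g * a < m * a. From h > 0, g * a * h < m * a * h.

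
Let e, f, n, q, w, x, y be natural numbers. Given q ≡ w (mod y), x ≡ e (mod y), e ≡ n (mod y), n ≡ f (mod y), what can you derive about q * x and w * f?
q * x ≡ w * f (mod y)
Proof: x ≡ e (mod y) and e ≡ n (mod y), hence x ≡ n (mod y). Since n ≡ f (mod y), x ≡ f (mod y). Using q ≡ w (mod y) and multiplying congruences, q * x ≡ w * f (mod y).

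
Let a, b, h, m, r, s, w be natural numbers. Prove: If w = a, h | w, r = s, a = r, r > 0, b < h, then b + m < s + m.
w = a and h | w, thus h | a. a = r, so h | r. r > 0, so h ≤ r. r = s, so h ≤ s. Since b < h, b < s. Then b + m < s + m.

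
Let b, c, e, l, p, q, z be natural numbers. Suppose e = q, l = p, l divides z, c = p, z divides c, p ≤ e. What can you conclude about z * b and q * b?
z * b ≤ q * b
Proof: l = p and l divides z, thus p divides z. Because c = p and z divides c, z divides p. p divides z, so p = z. Since p ≤ e, z ≤ e. e = q, so z ≤ q. By multiplying by a non-negative, z * b ≤ q * b.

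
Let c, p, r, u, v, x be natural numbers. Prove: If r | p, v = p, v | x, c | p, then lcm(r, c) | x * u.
r | p and c | p, so lcm(r, c) | p. v = p and v | x, therefore p | x. Since lcm(r, c) | p, lcm(r, c) | x. Then lcm(r, c) | x * u.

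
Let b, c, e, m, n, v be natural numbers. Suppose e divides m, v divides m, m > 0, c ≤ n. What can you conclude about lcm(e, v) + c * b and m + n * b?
lcm(e, v) + c * b ≤ m + n * b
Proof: e divides m and v divides m, thus lcm(e, v) divides m. m > 0, so lcm(e, v) ≤ m. c ≤ n. By multiplying by a non-negative, c * b ≤ n * b. Since lcm(e, v) ≤ m, lcm(e, v) + c * b ≤ m + n * b.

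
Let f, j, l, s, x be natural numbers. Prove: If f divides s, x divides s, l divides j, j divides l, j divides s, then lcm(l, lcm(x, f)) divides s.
j divides l and l divides j, thus j = l. Since j divides s, l divides s. x divides s and f divides s, thus lcm(x, f) divides s. Since l divides s, lcm(l, lcm(x, f)) divides s.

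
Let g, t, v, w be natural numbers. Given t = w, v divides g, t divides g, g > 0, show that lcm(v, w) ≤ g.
Because t = w and t divides g, w divides g. v divides g, so lcm(v, w) divides g. Since g > 0, lcm(v, w) ≤ g.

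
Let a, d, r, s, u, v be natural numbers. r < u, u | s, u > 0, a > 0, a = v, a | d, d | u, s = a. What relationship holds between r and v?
r < v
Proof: s = a and u | s, hence u | a. Since a > 0, u ≤ a. Because a | d and d | u, a | u. Since u > 0, a ≤ u. Since u ≤ a, u = a. Since a = v, u = v. r < u, so r < v.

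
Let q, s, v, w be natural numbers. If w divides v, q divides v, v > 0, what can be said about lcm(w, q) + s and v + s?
lcm(w, q) + s ≤ v + s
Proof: w divides v and q divides v, so lcm(w, q) divides v. v > 0, so lcm(w, q) ≤ v. Then lcm(w, q) + s ≤ v + s.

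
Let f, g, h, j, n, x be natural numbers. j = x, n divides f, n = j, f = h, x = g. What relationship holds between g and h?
g divides h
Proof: n = j and n divides f, so j divides f. Since j = x, x divides f. Since x = g, g divides f. f = h, so g divides h.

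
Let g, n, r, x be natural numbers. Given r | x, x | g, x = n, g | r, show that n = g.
g | r and r | x, hence g | x. x | g, so g = x. Because x = n, g = n. Then n = g.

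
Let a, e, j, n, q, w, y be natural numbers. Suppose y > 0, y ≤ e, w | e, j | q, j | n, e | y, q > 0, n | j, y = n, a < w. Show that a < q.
e | y and y > 0, hence e ≤ y. From y ≤ e, e = y. Since y = n, e = n. w | e, so w | n. j | n and n | j, therefore j = n. j | q, so n | q. w | n, so w | q. q > 0, so w ≤ q. Since a < w, a < q.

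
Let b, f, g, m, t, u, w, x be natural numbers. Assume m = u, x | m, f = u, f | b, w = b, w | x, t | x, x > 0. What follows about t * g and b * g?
t * g ≤ b * g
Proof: Since m = u and x | m, x | u. Since f = u and f | b, u | b. From x | u, x | b. w = b and w | x, hence b | x. x | b, so x = b. Since t | x and x > 0, t ≤ x. x = b, so t ≤ b. Then t * g ≤ b * g.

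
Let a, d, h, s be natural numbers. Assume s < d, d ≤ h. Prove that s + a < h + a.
s < d and d ≤ h, so s < h. Then s + a < h + a.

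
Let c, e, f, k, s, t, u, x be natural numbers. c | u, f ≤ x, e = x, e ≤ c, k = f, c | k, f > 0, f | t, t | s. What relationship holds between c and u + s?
c | u + s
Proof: e = x and e ≤ c, hence x ≤ c. f ≤ x, so f ≤ c. Since k = f and c | k, c | f. Since f > 0, c ≤ f. f ≤ c, so f = c. f | t, so c | t. From t | s, c | s. c | u, so c | u + s.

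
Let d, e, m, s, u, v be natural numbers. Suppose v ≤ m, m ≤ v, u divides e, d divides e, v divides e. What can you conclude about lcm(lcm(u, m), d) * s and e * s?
lcm(lcm(u, m), d) * s divides e * s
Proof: v ≤ m and m ≤ v, therefore v = m. v divides e, so m divides e. Because u divides e, lcm(u, m) divides e. d divides e, so lcm(lcm(u, m), d) divides e. Then lcm(lcm(u, m), d) * s divides e * s.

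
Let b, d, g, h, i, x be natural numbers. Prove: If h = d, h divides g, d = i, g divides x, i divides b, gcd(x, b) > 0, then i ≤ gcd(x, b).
From h = d and d = i, h = i. Because h divides g and g divides x, h divides x. Since h = i, i divides x. Since i divides b, i divides gcd(x, b). gcd(x, b) > 0, so i ≤ gcd(x, b).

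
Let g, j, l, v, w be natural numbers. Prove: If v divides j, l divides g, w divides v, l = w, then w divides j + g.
w divides v and v divides j, so w divides j. l = w and l divides g, hence w divides g. w divides j, so w divides j + g.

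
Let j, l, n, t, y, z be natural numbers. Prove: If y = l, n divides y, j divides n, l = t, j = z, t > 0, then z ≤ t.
y = l and l = t, therefore y = t. Because j divides n and n divides y, j divides y. y = t, so j divides t. j = z, so z divides t. Since t > 0, z ≤ t.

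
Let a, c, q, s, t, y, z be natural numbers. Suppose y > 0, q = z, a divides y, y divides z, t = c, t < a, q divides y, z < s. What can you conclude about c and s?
c < s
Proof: q = z and q divides y, therefore z divides y. From y divides z, y = z. Because a divides y and y > 0, a ≤ y. y = z, so a ≤ z. t < a, so t < z. z < s, so t < s. t = c, so c < s.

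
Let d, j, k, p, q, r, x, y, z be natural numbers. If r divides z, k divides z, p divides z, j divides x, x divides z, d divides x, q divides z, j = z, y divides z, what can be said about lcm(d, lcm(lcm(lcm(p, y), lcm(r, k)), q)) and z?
lcm(d, lcm(lcm(lcm(p, y), lcm(r, k)), q)) divides z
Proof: Since j = z and j divides x, z divides x. From x divides z, x = z. Since d divides x, d divides z. From p divides z and y divides z, lcm(p, y) divides z. From r divides z and k divides z, lcm(r, k) divides z. Since lcm(p, y) divides z, lcm(lcm(p, y), lcm(r, k)) divides z. From q divides z, lcm(lcm(lcm(p, y), lcm(r, k)), q) divides z. From d divides z, lcm(d, lcm(lcm(lcm(p, y), lcm(r, k)), q)) divides z.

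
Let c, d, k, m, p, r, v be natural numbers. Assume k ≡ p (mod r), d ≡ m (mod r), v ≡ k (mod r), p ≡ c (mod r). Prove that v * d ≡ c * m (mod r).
Because v ≡ k (mod r) and k ≡ p (mod r), v ≡ p (mod r). p ≡ c (mod r), so v ≡ c (mod r). d ≡ m (mod r), so v * d ≡ c * m (mod r).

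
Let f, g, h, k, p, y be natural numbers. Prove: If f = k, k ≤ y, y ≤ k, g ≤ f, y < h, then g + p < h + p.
k ≤ y and y ≤ k, so k = y. Since f = k, f = y. g ≤ f, so g ≤ y. y < h, so g < h. Then g + p < h + p.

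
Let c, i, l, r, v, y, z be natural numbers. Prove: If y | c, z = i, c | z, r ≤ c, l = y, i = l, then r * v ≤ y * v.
Since z = i and i = l, z = l. Since l = y, z = y. c | z, so c | y. y | c, so c = y. Since r ≤ c, r ≤ y. Then r * v ≤ y * v.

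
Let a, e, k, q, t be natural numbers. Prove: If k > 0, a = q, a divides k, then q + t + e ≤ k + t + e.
Since a divides k and k > 0, a ≤ k. Since a = q, q ≤ k. Then q + t ≤ k + t. Then q + t + e ≤ k + t + e.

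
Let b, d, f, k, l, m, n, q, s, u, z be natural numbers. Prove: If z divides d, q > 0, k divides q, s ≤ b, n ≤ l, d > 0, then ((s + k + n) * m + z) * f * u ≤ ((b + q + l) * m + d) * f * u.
k divides q and q > 0, hence k ≤ q. Because s ≤ b, s + k ≤ b + q. n ≤ l, so s + k + n ≤ b + q + l. By multiplying by a non-negative, (s + k + n) * m ≤ (b + q + l) * m. From z divides d and d > 0, z ≤ d. (s + k + n) * m ≤ (b + q + l) * m, so (s + k + n) * m + z ≤ (b + q + l) * m + d. By multiplying by a non-negative, ((s + k + n) * m + z) * f ≤ ((b + q + l) * m + d) * f. By multiplying by a non-negative, ((s + k + n) * m + z) * f * u ≤ ((b + q + l) * m + d) * f * u.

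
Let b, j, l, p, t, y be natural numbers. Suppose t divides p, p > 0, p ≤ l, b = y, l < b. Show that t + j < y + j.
t divides p and p > 0, thus t ≤ p. Since p ≤ l, t ≤ l. b = y and l < b, therefore l < y. t ≤ l, so t < y. Then t + j < y + j.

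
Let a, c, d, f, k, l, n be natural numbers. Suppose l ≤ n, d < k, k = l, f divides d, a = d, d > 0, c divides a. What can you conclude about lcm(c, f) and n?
lcm(c, f) < n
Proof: a = d and c divides a, therefore c divides d. Since f divides d, lcm(c, f) divides d. d > 0, so lcm(c, f) ≤ d. k = l and d < k, thus d < l. Because lcm(c, f) ≤ d, lcm(c, f) < l. Since l ≤ n, lcm(c, f) < n.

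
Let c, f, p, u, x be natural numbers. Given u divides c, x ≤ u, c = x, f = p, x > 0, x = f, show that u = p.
Since c = x and u divides c, u divides x. From x > 0, u ≤ x. Since x ≤ u, u = x. Since x = f, u = f. f = p, so u = p.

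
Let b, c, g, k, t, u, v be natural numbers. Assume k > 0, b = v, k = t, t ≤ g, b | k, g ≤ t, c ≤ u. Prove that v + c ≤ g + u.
t ≤ g and g ≤ t, hence t = g. Since k = t, k = g. Because b = v and b | k, v | k. k > 0, so v ≤ k. k = g, so v ≤ g. Because c ≤ u, v + c ≤ g + u.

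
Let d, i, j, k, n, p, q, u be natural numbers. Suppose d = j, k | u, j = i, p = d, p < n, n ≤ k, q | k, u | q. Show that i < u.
d = j and j = i, hence d = i. u | q and q | k, hence u | k. Since k | u, k = u. p = d and p < n, so d < n. n ≤ k, so d < k. Since k = u, d < u. d = i, so i < u.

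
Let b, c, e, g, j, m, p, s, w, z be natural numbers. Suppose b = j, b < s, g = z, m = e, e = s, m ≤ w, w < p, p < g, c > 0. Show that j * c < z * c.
b = j and b < s, thus j < s. m = e and e = s, hence m = s. Because m ≤ w, s ≤ w. w < p and p < g, so w < g. Since s ≤ w, s < g. g = z, so s < z. Since j < s, j < z. c > 0, so j * c < z * c.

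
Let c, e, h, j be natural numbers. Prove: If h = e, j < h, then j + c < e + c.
h = e and j < h, therefore j < e. Then j + c < e + c.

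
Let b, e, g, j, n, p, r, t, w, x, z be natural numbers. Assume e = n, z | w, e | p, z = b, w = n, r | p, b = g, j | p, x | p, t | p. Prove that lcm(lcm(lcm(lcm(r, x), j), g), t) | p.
From r | p and x | p, lcm(r, x) | p. Since j | p, lcm(lcm(r, x), j) | p. z = b and z | w, thus b | w. Because w = n, b | n. e = n and e | p, so n | p. Since b | n, b | p. b = g, so g | p. lcm(lcm(r, x), j) | p, so lcm(lcm(lcm(r, x), j), g) | p. Since t | p, lcm(lcm(lcm(lcm(r, x), j), g), t) | p.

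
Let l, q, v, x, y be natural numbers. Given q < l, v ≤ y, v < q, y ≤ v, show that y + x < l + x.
v ≤ y and y ≤ v, so v = y. Because v < q and q < l, v < l. v = y, so y < l. Then y + x < l + x.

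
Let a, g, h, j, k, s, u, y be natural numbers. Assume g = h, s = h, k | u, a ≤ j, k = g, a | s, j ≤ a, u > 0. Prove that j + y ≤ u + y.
Since a ≤ j and j ≤ a, a = j. From s = h and a | s, a | h. k = g and k | u, hence g | u. g = h, so h | u. Since a | h, a | u. a = j, so j | u. Since u > 0, j ≤ u. Then j + y ≤ u + y.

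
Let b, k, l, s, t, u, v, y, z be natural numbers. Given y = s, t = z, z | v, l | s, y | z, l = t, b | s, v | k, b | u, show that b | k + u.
y = s and y | z, hence s | z. l = t and t = z, thus l = z. l | s, so z | s. s | z, so s = z. b | s, so b | z. z | v, so b | v. Since v | k, b | k. Since b | u, b | k + u.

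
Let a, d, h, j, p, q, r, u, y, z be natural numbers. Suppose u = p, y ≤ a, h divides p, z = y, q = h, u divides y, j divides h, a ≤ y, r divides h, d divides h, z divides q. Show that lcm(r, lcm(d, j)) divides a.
u = p and u divides y, so p divides y. Since h divides p, h divides y. Because q = h and z divides q, z divides h. z = y, so y divides h. h divides y, so h = y. y ≤ a and a ≤ y, hence y = a. h = y, so h = a. From d divides h and j divides h, lcm(d, j) divides h. From r divides h, lcm(r, lcm(d, j)) divides h. h = a, so lcm(r, lcm(d, j)) divides a.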